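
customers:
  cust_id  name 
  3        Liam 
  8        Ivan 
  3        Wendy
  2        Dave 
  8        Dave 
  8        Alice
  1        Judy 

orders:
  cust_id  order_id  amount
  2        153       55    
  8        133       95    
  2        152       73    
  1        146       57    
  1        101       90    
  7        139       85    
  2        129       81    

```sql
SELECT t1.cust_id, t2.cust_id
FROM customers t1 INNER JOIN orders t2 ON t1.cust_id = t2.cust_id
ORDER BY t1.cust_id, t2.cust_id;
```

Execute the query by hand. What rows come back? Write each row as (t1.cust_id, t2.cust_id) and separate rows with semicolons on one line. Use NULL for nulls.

(1, 1); (1, 1); (2, 2); (2, 2); (2, 2); (8, 8); (8, 8); (8, 8)

INNER JOIN keeps only pairs where the ON condition holds.
Matching on t1.cust_id = t2.cust_id.
- t1 (cust_id=3) has no partner → excluded.
- t1 (cust_id=8) pairs with 1 row(s) of t2.
- t1 (cust_id=3) has no partner → excluded.
- t1 (cust_id=2) pairs with 3 row(s) of t2.
- t1 (cust_id=8) pairs with 1 row(s) of t2.
- t1 (cust_id=8) pairs with 1 row(s) of t2.
- t1 (cust_id=1) pairs with 2 row(s) of t2.
After projecting and ordering:
t1.cust_id | t2.cust_id
1 | 1
1 | 1
2 | 2
2 | 2
2 | 2
8 | 8
8 | 8
8 | 8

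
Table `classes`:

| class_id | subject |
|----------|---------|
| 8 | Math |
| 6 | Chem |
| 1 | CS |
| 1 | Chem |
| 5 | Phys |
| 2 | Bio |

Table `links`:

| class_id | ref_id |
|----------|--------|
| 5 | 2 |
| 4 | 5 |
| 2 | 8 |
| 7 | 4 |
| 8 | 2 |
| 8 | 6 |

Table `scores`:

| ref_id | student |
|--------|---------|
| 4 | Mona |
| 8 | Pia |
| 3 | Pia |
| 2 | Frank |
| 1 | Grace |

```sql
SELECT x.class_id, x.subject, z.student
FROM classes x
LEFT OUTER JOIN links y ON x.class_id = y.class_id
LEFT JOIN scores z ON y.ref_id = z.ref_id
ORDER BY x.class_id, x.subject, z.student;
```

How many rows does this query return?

7

Step 1 — x LEFT JOIN y on class_id → 7 row(s).
Then LEFT JOIN `scores z` on ref_id: each of those 7 rows is kept; rows whose y.ref_id has no match in z get NULL for z's columns.
Result: 7 row(s).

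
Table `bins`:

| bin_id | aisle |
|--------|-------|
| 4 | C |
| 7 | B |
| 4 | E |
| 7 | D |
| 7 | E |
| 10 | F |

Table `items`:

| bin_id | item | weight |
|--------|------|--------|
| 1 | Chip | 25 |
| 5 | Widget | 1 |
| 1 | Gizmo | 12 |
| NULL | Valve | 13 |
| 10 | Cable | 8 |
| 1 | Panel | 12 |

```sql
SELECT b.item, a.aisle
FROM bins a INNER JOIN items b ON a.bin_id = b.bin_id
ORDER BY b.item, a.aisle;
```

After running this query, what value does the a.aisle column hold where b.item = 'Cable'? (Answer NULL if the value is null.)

INNER JOIN keeps only pairs where the ON condition holds.
Matching on a.bin_id = b.bin_id. A NULL in a compared column never satisfies the condition.
Matched pairs: 1.

F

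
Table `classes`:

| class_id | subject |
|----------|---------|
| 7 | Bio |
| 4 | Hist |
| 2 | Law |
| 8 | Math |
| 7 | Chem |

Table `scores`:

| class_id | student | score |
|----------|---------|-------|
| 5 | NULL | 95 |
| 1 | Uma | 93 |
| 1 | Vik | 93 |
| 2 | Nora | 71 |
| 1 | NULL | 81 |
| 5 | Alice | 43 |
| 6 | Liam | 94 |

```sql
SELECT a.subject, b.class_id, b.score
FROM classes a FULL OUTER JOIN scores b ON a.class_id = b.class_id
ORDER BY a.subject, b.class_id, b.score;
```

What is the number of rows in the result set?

FULL OUTER JOIN keeps every row from both sides; unmatched rows get NULL for the other side's columns.
Matching on a.class_id = b.class_id.
- a row (class_id=7): no match → kept, b columns NULL.
- a row (class_id=4): no match → kept, b columns NULL.
- a row (class_id=2): matches 1 b row(s) → 1 output row(s).
- a row (class_id=8): no match → kept, b columns NULL.
- a row (class_id=7): no match → kept, b columns NULL.
- 6 row(s) from b found no a partner → padded with NULL.
Total: 1 matched + 10 padded = 11 rows.

11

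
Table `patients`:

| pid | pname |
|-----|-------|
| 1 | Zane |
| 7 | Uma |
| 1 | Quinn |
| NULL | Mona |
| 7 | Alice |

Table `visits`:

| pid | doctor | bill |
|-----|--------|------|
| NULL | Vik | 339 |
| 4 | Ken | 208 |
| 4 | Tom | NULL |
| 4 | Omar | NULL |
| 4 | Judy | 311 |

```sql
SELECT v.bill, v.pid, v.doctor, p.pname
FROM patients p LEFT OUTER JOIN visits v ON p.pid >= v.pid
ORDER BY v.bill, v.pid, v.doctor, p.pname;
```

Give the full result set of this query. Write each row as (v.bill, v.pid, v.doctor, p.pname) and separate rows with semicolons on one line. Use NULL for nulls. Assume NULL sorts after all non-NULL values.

(208, 4, Ken, Alice); (208, 4, Ken, Uma); (311, 4, Judy, Alice); (311, 4, Judy, Uma); (NULL, 4, Omar, Alice); (NULL, 4, Omar, Uma); (NULL, 4, Tom, Alice); (NULL, 4, Tom, Uma); (NULL, NULL, NULL, Mona); (NULL, NULL, NULL, Quinn); (NULL, NULL, NULL, Zane)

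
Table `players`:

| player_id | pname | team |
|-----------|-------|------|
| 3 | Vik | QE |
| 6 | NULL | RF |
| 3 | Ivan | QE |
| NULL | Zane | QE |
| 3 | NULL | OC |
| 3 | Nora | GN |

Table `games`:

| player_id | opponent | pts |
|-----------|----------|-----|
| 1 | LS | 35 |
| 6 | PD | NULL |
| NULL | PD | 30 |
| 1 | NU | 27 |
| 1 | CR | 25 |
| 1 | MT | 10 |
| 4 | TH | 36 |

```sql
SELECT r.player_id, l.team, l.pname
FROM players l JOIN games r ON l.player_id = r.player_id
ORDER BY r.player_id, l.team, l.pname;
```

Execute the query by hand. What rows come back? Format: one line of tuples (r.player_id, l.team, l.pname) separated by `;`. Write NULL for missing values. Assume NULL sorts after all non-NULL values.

INNER JOIN keeps only pairs where the ON condition holds.
Matching on l.player_id = r.player_id. A NULL in a compared column never satisfies the condition.
- l (player_id=3) has no partner → excluded.
- l (player_id=6) pairs with 1 row(s) of r.
- l (player_id=3) has no partner → excluded.
- l (player_id=NULL) has no partner → excluded.
- l (player_id=3) has no partner → excluded.
- l (player_id=3) has no partner → excluded.
After projecting and ordering:
r.player_id | l.team | l.pname
6 | RF | NULL

(6, RF, NULL)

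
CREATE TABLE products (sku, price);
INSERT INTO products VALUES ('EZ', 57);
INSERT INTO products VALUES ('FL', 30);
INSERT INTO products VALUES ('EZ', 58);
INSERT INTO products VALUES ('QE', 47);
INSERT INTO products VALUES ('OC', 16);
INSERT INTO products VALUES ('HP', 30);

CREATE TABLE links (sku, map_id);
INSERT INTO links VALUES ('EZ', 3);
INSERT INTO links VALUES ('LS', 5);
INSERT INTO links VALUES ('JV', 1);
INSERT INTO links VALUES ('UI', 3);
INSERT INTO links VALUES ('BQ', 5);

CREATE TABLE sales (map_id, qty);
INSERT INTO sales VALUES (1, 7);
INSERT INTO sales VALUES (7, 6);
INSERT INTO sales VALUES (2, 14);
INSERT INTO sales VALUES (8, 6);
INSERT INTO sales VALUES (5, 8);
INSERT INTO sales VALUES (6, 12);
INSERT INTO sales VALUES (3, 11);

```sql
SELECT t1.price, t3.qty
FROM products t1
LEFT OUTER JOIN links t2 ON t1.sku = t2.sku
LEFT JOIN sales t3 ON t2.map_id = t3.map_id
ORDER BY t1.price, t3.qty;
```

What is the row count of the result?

6

Evaluate left to right. First `products t1 LEFT JOIN links t2` on sku: 6 row(s).
Then LEFT JOIN `sales t3` on map_id: each of those 6 rows is kept; rows whose t2.map_id has no match in t3 get NULL for t3's columns.
Result: 6 row(s).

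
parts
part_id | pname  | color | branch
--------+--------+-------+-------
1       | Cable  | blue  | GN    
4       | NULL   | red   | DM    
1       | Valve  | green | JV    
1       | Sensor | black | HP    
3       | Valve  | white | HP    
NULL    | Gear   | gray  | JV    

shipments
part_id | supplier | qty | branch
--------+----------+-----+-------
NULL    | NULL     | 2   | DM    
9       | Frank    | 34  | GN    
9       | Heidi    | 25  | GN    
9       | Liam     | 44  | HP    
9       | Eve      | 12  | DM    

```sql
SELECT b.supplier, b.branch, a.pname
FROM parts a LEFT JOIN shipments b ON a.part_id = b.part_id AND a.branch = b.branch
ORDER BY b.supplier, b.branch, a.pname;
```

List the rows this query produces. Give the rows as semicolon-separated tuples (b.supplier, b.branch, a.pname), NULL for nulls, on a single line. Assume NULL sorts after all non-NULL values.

LEFT JOIN keeps every row from `parts`; unmatched rows get NULL for `shipments`'s columns.
Matching on a.part_id = b.part_id AND a.branch = b.branch. A NULL in a compared column never satisfies the condition.
- a row (part_id=1, branch=GN): no match → kept, b columns NULL.
- a row (part_id=4, branch=DM): no match → kept, b columns NULL.
- a row (part_id=1, branch=JV): no match → kept, b columns NULL.
- a row (part_id=1, branch=HP): no match → kept, b columns NULL.
- a row (part_id=3, branch=HP): no match → kept, b columns NULL.
- a row (part_id=NULL, branch=JV): no match → kept, b columns NULL.
After projecting and ordering:
b.supplier | b.branch | a.pname
NULL | NULL | Cable
NULL | NULL | Gear
NULL | NULL | Sensor
NULL | NULL | Valve
NULL | NULL | Valve
NULL | NULL | NULL

(NULL, NULL, Cable); (NULL, NULL, Gear); (NULL, NULL, Sensor); (NULL, NULL, Valve); (NULL, NULL, Valve); (NULL, NULL, NULL)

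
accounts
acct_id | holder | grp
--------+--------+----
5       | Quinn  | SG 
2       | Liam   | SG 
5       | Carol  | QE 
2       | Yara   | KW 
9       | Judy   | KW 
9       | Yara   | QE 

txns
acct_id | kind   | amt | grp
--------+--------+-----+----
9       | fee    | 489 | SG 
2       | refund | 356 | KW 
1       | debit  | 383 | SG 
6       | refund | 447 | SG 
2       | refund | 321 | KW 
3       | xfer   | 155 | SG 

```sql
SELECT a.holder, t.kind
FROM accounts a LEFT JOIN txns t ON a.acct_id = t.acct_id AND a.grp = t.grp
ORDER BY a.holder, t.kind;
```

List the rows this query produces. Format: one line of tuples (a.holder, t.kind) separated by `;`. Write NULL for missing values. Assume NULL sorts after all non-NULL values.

(Carol, NULL); (Judy, NULL); (Liam, NULL); (Quinn, NULL); (Yara, refund); (Yara, refund); (Yara, NULL)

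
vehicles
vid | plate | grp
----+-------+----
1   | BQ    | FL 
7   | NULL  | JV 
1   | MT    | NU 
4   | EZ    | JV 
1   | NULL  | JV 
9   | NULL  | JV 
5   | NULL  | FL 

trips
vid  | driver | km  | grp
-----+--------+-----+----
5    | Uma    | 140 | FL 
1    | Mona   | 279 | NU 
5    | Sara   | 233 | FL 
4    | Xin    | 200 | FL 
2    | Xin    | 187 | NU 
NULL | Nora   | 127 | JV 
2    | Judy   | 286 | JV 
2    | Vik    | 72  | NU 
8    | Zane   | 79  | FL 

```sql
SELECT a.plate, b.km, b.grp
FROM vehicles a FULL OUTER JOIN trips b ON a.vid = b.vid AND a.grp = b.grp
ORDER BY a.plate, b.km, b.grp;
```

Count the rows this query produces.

14

FULL OUTER JOIN keeps every row from both sides; unmatched rows get NULL for the other side's columns.
Matching on a.vid = b.vid AND a.grp = b.grp. A NULL in a compared column never satisfies the condition.
- vid=1, grp=FL: no b row matches, row kept with b columns NULL.
- vid=7, grp=JV: no b row matches, row kept with b columns NULL.
- vid=1, grp=NU: 1 matching b row(s), so 1 row(s) emitted.
- vid=4, grp=JV: no b row matches, row kept with b columns NULL.
- vid=1, grp=JV: no b row matches, row kept with b columns NULL.
- vid=9, grp=JV: no b row matches, row kept with b columns NULL.
- vid=5, grp=FL: 2 matching b row(s), so 2 row(s) emitted.
- 6 row(s) from b found no a partner → padded with NULL.
Total: 3 matched + 11 padded = 14 rows.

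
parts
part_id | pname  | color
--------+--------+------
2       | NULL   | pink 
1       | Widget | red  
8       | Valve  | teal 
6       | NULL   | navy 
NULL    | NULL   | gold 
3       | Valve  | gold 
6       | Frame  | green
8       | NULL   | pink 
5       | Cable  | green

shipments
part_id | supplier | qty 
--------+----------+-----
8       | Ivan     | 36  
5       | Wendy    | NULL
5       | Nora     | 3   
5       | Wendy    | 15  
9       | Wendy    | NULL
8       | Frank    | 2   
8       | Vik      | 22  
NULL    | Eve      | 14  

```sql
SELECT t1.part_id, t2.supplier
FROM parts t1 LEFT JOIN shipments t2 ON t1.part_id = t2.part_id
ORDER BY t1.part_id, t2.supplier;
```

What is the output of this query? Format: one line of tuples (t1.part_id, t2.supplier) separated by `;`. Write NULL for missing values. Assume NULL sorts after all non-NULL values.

LEFT JOIN keeps every row from `parts`; unmatched rows get NULL for `shipments`'s columns.
Matching on t1.part_id = t2.part_id. A NULL in a compared column never satisfies the condition.
Matched pairs: 9; unmatched t1 rows kept: 6.

(1, NULL); (2, NULL); (3, NULL); (5, Nora); (5, Wendy); (5, Wendy); (6, NULL); (6, NULL); (8, Frank); (8, Frank); (8, Ivan); (8, Ivan); (8, Vik); (8, Vik); (NULL, NULL)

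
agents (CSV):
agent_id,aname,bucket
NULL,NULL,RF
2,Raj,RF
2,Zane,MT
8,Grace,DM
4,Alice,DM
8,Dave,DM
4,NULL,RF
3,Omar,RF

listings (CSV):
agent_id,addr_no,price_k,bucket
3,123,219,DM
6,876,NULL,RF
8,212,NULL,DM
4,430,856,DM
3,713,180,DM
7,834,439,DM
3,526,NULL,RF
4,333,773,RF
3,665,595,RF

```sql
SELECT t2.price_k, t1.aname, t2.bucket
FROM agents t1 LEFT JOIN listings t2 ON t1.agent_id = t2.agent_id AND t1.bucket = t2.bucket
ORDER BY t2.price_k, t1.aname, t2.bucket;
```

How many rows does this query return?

LEFT JOIN keeps every row from `agents`; unmatched rows get NULL for `listings`'s columns.
Matching on t1.agent_id = t2.agent_id AND t1.bucket = t2.bucket. A NULL in a compared column never satisfies the condition.
- agent_id=NULL, bucket=RF: no t2 row matches, row kept with t2 columns NULL.
- agent_id=2, bucket=RF: no t2 row matches, row kept with t2 columns NULL.
- agent_id=2, bucket=MT: no t2 row matches, row kept with t2 columns NULL.
- agent_id=8, bucket=DM: 1 matching t2 row(s), so 1 row(s) emitted.
- agent_id=4, bucket=DM: 1 matching t2 row(s), so 1 row(s) emitted.
- agent_id=8, bucket=DM: 1 matching t2 row(s), so 1 row(s) emitted.
- agent_id=4, bucket=RF: 1 matching t2 row(s), so 1 row(s) emitted.
- agent_id=3, bucket=RF: 2 matching t2 row(s), so 2 row(s) emitted.
Total: 6 matched + 3 padded = 9 rows.

9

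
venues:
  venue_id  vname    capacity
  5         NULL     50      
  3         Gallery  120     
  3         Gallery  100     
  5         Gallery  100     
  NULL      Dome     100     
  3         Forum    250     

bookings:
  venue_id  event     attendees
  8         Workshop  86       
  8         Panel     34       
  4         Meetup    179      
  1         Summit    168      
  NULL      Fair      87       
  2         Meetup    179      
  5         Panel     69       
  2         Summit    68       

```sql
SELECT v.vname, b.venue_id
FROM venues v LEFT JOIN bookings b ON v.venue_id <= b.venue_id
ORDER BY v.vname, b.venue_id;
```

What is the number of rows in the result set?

19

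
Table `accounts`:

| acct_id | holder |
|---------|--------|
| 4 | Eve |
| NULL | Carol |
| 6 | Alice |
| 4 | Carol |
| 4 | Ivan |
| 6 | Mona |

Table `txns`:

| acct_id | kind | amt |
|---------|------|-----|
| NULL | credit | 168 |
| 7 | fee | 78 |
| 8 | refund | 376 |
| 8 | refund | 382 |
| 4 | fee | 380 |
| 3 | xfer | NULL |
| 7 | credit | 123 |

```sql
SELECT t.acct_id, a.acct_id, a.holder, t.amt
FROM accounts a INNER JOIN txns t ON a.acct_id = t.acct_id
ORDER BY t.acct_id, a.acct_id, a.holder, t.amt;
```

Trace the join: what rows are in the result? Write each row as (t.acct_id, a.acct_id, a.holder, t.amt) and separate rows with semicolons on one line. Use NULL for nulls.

INNER JOIN keeps only pairs where the ON condition holds.
Matching on a.acct_id = t.acct_id. A NULL in a compared column never satisfies the condition.
- a row (acct_id=4): matches 1 t row(s) → 1 output row(s).
- a row (acct_id=NULL): no match → dropped.
- a row (acct_id=6): no match → dropped.
- a row (acct_id=4): matches 1 t row(s) → 1 output row(s).
- a row (acct_id=4): matches 1 t row(s) → 1 output row(s).
- a row (acct_id=6): no match → dropped.
After projecting and ordering:
t.acct_id | a.acct_id | a.holder | t.amt
4 | 4 | Carol | 380
4 | 4 | Eve | 380
4 | 4 | Ivan | 380

(4, 4, Carol, 380); (4, 4, Eve, 380); (4, 4, Ivan, 380)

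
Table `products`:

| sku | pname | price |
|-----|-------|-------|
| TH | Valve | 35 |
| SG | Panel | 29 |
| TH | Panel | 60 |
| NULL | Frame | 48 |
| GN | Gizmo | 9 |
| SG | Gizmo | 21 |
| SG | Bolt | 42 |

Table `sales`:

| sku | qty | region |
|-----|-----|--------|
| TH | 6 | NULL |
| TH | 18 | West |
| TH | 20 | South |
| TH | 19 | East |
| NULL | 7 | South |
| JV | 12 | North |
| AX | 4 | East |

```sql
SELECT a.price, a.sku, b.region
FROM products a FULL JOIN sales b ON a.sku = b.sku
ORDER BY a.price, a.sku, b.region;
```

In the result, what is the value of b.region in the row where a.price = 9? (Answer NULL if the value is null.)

NULL

FULL OUTER JOIN keeps every row from both sides; unmatched rows get NULL for the other side's columns.
Matching on a.sku = b.sku. A NULL in a compared column never satisfies the condition.
- sku=TH: 4 matching b row(s), so 4 row(s) emitted.
- sku=SG: no b row matches, row kept with b columns NULL.
- sku=TH: 4 matching b row(s), so 4 row(s) emitted.
- sku=NULL: no b row matches, row kept with b columns NULL.
- sku=GN: no b row matches, row kept with b columns NULL.
- sku=SG: no b row matches, row kept with b columns NULL.
- sku=SG: no b row matches, row kept with b columns NULL.
- 3 row(s) from b found no a partner → padded with NULL.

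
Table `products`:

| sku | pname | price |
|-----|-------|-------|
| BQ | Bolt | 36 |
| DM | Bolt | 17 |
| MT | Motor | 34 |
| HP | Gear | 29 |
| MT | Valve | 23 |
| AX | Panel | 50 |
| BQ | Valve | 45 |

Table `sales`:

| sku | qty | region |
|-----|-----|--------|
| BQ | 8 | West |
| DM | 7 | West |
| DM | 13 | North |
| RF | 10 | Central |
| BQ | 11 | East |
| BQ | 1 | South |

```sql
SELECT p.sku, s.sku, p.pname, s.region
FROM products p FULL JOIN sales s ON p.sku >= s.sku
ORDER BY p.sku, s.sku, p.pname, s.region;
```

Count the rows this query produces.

FULL OUTER JOIN keeps every row from both sides; unmatched rows get NULL for the other side's columns.
Matching on p.sku >= s.sku.
- p[0] sku=BQ → 3 match(es) in s → 3 row(s).
- p[1] sku=DM → 5 match(es) in s → 5 row(s).
- p[2] sku=MT → 5 match(es) in s → 5 row(s).
- p[3] sku=HP → 5 match(es) in s → 5 row(s).
- p[4] sku=MT → 5 match(es) in s → 5 row(s).
- p[5] sku=AX → no match; kept with NULLs on the s side.
- p[6] sku=BQ → 3 match(es) in s → 3 row(s).
- plus 1 unmatched s row(s), each kept with NULL p columns.
Total: 26 matched + 2 padded = 28 rows.

28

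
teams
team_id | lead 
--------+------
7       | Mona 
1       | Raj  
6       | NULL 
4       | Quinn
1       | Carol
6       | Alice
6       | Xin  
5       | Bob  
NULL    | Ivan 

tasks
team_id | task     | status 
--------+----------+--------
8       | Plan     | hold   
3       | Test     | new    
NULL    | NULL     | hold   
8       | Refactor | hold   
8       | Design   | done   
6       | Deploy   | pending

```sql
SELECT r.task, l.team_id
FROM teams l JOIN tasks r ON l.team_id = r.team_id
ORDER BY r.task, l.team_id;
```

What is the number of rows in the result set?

INNER JOIN keeps only pairs where the ON condition holds.
Matching on l.team_id = r.team_id. A NULL in a compared column never satisfies the condition.
- l (team_id=7) has no partner → excluded.
- l (team_id=1) has no partner → excluded.
- l (team_id=6) pairs with 1 row(s) of r.
- l (team_id=4) has no partner → excluded.
- l (team_id=1) has no partner → excluded.
- l (team_id=6) pairs with 1 row(s) of r.
- l (team_id=6) pairs with 1 row(s) of r.
- l (team_id=5) has no partner → excluded.
- l (team_id=NULL) has no partner → excluded.
Total: 3 rows.

3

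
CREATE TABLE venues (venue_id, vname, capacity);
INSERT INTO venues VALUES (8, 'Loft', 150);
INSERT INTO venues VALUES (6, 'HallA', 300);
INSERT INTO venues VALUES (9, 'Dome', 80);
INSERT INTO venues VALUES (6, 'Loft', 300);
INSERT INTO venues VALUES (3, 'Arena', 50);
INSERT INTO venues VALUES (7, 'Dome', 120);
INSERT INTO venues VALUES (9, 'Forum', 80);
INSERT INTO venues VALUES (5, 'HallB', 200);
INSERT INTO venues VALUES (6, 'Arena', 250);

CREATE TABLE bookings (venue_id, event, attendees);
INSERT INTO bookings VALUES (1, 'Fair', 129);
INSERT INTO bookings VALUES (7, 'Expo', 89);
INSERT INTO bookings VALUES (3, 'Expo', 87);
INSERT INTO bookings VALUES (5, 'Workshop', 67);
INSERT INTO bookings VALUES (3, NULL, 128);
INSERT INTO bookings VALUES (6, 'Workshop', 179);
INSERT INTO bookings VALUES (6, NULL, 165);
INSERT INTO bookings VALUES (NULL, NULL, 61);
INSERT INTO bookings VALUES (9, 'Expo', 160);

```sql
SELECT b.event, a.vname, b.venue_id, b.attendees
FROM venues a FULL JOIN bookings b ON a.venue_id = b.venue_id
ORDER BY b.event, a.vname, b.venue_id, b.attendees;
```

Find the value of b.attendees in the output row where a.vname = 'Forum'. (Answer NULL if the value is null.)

FULL OUTER JOIN keeps every row from both sides; unmatched rows get NULL for the other side's columns.
Matching on a.venue_id = b.venue_id. A NULL in a compared column never satisfies the condition.
- a row (venue_id=8): no match → kept, b columns NULL.
- a row (venue_id=6): matches 2 b row(s) → 2 output row(s).
- a row (venue_id=9): matches 1 b row(s) → 1 output row(s).
- a row (venue_id=6): matches 2 b row(s) → 2 output row(s).
- a row (venue_id=3): matches 2 b row(s) → 2 output row(s).
- a row (venue_id=7): matches 1 b row(s) → 1 output row(s).
- a row (venue_id=9): matches 1 b row(s) → 1 output row(s).
- a row (venue_id=5): matches 1 b row(s) → 1 output row(s).
- a row (venue_id=6): matches 2 b row(s) → 2 output row(s).
- 2 row(s) from b found no a partner → padded with NULL.

160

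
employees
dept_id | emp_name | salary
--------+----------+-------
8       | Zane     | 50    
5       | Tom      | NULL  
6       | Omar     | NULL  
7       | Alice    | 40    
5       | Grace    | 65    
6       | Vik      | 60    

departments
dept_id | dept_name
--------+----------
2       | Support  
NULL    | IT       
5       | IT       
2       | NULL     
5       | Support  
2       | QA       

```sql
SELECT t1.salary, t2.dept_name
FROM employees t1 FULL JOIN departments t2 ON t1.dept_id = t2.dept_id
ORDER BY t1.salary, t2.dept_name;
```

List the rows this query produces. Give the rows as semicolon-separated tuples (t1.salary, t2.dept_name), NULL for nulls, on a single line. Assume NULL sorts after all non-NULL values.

(40, NULL); (50, NULL); (60, NULL); (65, IT); (65, Support); (NULL, IT); (NULL, IT); (NULL, QA); (NULL, Support); (NULL, Support); (NULL, NULL); (NULL, NULL)

FULL OUTER JOIN keeps every row from both sides; unmatched rows get NULL for the other side's columns.
Matching on t1.dept_id = t2.dept_id. A NULL in a compared column never satisfies the condition.
- dept_id=8: no t2 row matches, row kept with t2 columns NULL.
- dept_id=5: 2 matching t2 row(s), so 2 row(s) emitted.
- dept_id=6: no t2 row matches, row kept with t2 columns NULL.
- dept_id=7: no t2 row matches, row kept with t2 columns NULL.
- dept_id=5: 2 matching t2 row(s), so 2 row(s) emitted.
- dept_id=6: no t2 row matches, row kept with t2 columns NULL.
- 4 row(s) from t2 found no t1 partner → padded with NULL.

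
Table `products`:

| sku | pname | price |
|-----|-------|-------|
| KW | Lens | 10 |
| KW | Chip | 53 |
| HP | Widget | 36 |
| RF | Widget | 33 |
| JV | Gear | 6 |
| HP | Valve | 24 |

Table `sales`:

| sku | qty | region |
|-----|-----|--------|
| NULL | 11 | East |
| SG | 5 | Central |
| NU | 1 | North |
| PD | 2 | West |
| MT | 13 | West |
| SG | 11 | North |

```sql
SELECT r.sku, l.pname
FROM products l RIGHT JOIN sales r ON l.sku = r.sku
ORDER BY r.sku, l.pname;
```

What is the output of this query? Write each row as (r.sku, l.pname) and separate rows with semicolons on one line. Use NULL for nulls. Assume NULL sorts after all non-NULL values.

(MT, NULL); (NU, NULL); (PD, NULL); (SG, NULL); (SG, NULL); (NULL, NULL)

RIGHT JOIN keeps every row from `sales`; unmatched rows get NULL for `products`'s columns.
Matching on l.sku = r.sku. A NULL in a compared column never satisfies the condition.
- l[0] sku=KW → no match.
- l[1] sku=KW → no match.
- l[2] sku=HP → no match.
- l[3] sku=RF → no match.
- l[4] sku=JV → no match.
- l[5] sku=HP → no match.
- 6 row(s) from r found no l partner → padded with NULL.
After projecting and ordering:
r.sku | l.pname
MT | NULL
NU | NULL
PD | NULL
SG | NULL
SG | NULL
NULL | NULL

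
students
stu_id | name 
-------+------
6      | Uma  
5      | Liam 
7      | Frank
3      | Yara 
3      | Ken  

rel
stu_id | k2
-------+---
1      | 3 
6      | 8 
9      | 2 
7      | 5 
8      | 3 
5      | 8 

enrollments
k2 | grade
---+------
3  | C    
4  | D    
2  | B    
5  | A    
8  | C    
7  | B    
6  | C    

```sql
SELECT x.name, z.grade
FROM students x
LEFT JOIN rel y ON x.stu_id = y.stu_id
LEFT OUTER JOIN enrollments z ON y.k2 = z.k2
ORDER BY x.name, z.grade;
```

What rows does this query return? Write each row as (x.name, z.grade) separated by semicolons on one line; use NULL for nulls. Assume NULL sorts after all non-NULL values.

(Frank, A); (Ken, NULL); (Liam, C); (Uma, C); (Yara, NULL)

Step 1 — x LEFT JOIN y on stu_id → 5 row(s).
Then LEFT JOIN `enrollments z` on k2: each of those 5 rows is kept; rows whose y.k2 has no match in z get NULL for z's columns.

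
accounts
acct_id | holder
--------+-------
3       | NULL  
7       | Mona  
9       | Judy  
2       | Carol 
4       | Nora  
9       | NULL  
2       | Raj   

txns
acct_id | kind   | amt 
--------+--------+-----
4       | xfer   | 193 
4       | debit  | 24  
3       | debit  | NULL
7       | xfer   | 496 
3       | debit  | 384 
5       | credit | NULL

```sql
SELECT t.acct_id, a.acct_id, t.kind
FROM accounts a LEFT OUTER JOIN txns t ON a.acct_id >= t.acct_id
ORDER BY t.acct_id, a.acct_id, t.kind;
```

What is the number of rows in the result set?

26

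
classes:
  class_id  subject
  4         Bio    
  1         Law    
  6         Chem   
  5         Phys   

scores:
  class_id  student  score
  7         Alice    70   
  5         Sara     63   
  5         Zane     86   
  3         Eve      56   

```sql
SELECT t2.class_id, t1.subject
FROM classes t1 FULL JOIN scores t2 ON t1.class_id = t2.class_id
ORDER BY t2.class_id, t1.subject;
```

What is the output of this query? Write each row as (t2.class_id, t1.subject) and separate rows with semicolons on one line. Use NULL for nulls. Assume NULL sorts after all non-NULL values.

FULL OUTER JOIN keeps every row from both sides; unmatched rows get NULL for the other side's columns.
Matching on t1.class_id = t2.class_id.
- t1[0] class_id=4 → no match; kept with NULLs on the t2 side.
- t1[1] class_id=1 → no match; kept with NULLs on the t2 side.
- t1[2] class_id=6 → no match; kept with NULLs on the t2 side.
- t1[3] class_id=5 → 2 match(es) in t2 → 2 row(s).
- 2 row(s) from t2 found no t1 partner → padded with NULL.
After projecting and ordering:
t2.class_id | t1.subject
3 | NULL
5 | Phys
5 | Phys
7 | NULL
NULL | Bio
NULL | Chem
NULL | Law

(3, NULL); (5, Phys); (5, Phys); (7, NULL); (NULL, Bio); (NULL, Chem); (NULL, Law)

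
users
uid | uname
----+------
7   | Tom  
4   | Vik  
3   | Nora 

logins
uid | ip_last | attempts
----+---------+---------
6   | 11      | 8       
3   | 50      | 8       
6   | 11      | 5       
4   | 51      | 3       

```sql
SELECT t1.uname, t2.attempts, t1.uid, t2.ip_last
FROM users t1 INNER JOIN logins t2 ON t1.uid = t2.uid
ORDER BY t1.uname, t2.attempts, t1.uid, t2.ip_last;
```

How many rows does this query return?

2

INNER JOIN keeps only pairs where the ON condition holds.
Matching on t1.uid = t2.uid.
- t1 row (uid=7): no match → dropped.
- t1 row (uid=4): matches 1 t2 row(s) → 1 output row(s).
- t1 row (uid=3): matches 1 t2 row(s) → 1 output row(s).
Total: 2 rows.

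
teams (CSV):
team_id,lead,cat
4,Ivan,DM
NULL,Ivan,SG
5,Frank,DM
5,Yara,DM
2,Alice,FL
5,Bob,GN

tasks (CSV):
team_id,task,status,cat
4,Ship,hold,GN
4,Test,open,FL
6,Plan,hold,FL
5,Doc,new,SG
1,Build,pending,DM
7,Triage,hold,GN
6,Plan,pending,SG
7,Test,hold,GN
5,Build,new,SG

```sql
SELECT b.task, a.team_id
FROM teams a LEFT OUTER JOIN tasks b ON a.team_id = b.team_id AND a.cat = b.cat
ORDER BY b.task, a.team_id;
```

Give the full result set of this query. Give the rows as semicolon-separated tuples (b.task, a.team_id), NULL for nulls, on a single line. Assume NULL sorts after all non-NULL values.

(NULL, 2); (NULL, 4); (NULL, 5); (NULL, 5); (NULL, 5); (NULL, NULL)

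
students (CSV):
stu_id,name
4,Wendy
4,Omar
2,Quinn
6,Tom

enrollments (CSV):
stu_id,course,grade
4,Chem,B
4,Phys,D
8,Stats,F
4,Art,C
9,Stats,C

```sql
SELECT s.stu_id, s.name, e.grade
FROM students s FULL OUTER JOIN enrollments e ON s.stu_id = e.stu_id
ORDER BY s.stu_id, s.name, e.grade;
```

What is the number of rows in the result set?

FULL OUTER JOIN keeps every row from both sides; unmatched rows get NULL for the other side's columns.
Matching on s.stu_id = e.stu_id.
Matched pairs: 6; unmatched s rows kept: 2; unmatched e rows kept: 2.
Total: 6 matched + 4 padded = 10 rows.

10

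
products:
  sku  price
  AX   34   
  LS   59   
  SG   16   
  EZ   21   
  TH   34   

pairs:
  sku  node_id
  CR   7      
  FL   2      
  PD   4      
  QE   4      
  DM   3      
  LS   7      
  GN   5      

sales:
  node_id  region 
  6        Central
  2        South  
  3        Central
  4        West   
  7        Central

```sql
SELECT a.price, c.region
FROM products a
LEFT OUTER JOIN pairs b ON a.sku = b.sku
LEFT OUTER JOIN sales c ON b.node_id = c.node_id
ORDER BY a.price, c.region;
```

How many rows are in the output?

5

Evaluate left to right. First `products a LEFT JOIN pairs b` on sku: 5 row(s).
Then LEFT JOIN `sales c` on node_id: each of those 5 rows is kept; rows whose b.node_id has no match in c get NULL for c's columns.
Result: 5 row(s).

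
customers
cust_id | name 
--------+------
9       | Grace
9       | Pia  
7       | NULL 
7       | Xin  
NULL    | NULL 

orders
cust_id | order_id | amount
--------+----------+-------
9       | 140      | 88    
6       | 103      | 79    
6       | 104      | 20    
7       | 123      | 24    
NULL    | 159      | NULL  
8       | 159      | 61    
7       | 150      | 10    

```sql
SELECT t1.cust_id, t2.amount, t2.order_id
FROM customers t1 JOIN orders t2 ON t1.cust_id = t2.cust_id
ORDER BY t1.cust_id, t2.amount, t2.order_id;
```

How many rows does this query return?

INNER JOIN keeps only pairs where the ON condition holds.
Matching on t1.cust_id = t2.cust_id. A NULL in a compared column never satisfies the condition.
- t1[0] cust_id=9 → 1 match(es) in t2 → 1 row(s).
- t1[1] cust_id=9 → 1 match(es) in t2 → 1 row(s).
- t1[2] cust_id=7 → 2 match(es) in t2 → 2 row(s).
- t1[3] cust_id=7 → 2 match(es) in t2 → 2 row(s).
- t1[4] cust_id=NULL → no match; dropped.
Total: 6 rows.

6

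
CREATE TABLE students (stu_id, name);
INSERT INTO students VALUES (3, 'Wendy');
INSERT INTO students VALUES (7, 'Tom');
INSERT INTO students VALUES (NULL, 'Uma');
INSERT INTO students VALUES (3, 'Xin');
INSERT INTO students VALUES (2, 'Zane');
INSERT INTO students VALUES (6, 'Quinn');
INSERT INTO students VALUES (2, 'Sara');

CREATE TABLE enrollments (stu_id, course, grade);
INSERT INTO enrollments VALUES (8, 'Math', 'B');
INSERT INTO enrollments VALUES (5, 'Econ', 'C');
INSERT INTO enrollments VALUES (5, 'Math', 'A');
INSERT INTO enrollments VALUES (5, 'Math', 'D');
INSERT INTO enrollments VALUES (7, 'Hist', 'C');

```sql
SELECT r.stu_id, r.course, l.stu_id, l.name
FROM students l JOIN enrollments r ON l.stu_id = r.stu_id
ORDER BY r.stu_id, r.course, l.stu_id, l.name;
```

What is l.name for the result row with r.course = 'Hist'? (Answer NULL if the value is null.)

Tom

INNER JOIN keeps only pairs where the ON condition holds.
Matching on l.stu_id = r.stu_id. A NULL in a compared column never satisfies the condition.
Matched pairs: 1.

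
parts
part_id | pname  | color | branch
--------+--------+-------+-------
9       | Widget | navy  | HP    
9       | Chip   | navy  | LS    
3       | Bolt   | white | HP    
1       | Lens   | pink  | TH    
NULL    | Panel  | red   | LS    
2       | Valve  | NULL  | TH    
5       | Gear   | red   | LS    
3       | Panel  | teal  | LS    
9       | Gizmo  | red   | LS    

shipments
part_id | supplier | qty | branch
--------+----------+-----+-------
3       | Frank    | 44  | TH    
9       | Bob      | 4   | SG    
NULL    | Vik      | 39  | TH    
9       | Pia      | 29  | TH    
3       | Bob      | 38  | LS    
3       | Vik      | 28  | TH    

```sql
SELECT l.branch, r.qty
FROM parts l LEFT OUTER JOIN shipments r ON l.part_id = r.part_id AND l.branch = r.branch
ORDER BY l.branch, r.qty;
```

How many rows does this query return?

9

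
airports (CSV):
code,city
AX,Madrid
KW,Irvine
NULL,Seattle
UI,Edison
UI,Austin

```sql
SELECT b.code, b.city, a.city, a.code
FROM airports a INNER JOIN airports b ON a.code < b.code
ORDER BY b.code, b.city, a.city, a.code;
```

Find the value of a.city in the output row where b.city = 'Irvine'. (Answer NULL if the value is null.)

Madrid

INNER JOIN keeps only pairs where the ON condition holds.
Matching on a.code < b.code. A NULL in a compared column never satisfies the condition.
- a row (code=AX): matches 3 b row(s) → 3 output row(s).
- a row (code=KW): matches 2 b row(s) → 2 output row(s).
- a row (code=NULL): no match → dropped.
- a row (code=UI): no match → dropped.
- a row (code=UI): no match → dropped.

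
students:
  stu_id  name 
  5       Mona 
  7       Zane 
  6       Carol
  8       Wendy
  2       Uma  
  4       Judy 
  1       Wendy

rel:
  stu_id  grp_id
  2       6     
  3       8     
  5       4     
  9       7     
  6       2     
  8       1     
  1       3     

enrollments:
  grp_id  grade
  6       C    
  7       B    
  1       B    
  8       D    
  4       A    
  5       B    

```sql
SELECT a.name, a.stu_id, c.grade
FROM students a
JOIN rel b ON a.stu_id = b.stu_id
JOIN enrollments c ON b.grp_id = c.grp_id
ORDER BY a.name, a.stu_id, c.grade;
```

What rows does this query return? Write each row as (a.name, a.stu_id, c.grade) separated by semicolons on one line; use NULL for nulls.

Step 1 — a INNER JOIN b on stu_id → 5 row(s).
Then INNER JOIN `enrollments c` on grp_id: keep only rows whose b.grp_id appears in c.

(Mona, 5, A); (Uma, 2, C); (Wendy, 8, B)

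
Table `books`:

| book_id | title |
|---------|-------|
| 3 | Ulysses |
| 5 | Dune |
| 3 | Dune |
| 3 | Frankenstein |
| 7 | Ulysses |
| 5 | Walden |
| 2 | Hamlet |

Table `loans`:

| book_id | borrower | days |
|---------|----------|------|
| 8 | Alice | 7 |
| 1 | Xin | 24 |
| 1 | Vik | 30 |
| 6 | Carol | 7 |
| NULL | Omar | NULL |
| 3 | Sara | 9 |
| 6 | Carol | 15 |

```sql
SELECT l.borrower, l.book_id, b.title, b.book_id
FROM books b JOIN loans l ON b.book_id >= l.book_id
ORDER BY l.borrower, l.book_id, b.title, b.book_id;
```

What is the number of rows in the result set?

INNER JOIN keeps only pairs where the ON condition holds.
Matching on b.book_id >= l.book_id. A NULL in a compared column never satisfies the condition.
- b row (book_id=3): matches 3 l row(s) → 3 output row(s).
- b row (book_id=5): matches 3 l row(s) → 3 output row(s).
- b row (book_id=3): matches 3 l row(s) → 3 output row(s).
- b row (book_id=3): matches 3 l row(s) → 3 output row(s).
- b row (book_id=7): matches 5 l row(s) → 5 output row(s).
- b row (book_id=5): matches 3 l row(s) → 3 output row(s).
- b row (book_id=2): matches 2 l row(s) → 2 output row(s).
Total: 22 rows.

22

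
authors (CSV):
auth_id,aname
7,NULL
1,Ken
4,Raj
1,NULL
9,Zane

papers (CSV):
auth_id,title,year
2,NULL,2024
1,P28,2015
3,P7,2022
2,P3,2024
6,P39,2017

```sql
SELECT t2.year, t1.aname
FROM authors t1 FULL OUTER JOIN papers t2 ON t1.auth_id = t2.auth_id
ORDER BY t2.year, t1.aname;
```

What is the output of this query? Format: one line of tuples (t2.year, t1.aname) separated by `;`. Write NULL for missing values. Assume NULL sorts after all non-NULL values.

(2015, Ken); (2015, NULL); (2017, NULL); (2022, NULL); (2024, NULL); (2024, NULL); (NULL, Raj); (NULL, Zane); (NULL, NULL)

FULL OUTER JOIN keeps every row from both sides; unmatched rows get NULL for the other side's columns.
Matching on t1.auth_id = t2.auth_id.
- auth_id=7: no t2 row matches, row kept with t2 columns NULL.
- auth_id=1: 1 matching t2 row(s), so 1 row(s) emitted.
- auth_id=4: no t2 row matches, row kept with t2 columns NULL.
- auth_id=1: 1 matching t2 row(s), so 1 row(s) emitted.
- auth_id=9: no t2 row matches, row kept with t2 columns NULL.
- plus 4 unmatched t2 row(s), each kept with NULL t1 columns.
After projecting and ordering:
t2.year | t1.aname
2015 | Ken
2015 | NULL
2017 | NULL
2022 | NULL
2024 | NULL
2024 | NULL
NULL | Raj
NULL | Zane
NULL | NULL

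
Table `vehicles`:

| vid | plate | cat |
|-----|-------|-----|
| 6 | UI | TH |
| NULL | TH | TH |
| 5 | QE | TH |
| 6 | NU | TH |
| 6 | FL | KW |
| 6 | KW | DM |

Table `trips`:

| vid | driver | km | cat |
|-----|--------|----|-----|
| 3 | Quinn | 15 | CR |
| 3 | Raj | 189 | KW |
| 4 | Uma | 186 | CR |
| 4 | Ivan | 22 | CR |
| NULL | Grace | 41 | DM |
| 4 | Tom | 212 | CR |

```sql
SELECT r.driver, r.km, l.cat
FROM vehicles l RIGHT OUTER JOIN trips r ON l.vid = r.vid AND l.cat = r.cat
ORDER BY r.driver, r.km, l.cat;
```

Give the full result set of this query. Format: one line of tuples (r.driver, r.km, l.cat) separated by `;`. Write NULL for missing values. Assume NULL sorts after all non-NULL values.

RIGHT JOIN keeps every row from `trips`; unmatched rows get NULL for `vehicles`'s columns.
Matching on l.vid = r.vid AND l.cat = r.cat. A NULL in a compared column never satisfies the condition.
- l row (vid=6, cat=TH): no match.
- l row (vid=NULL, cat=TH): no match.
- l row (vid=5, cat=TH): no match.
- l row (vid=6, cat=TH): no match.
- l row (vid=6, cat=KW): no match.
- l row (vid=6, cat=DM): no match.
- plus 6 unmatched r row(s), each kept with NULL l columns.
After projecting and ordering:
r.driver | r.km | l.cat
Grace | 41 | NULL
Ivan | 22 | NULL
Quinn | 15 | NULL
Raj | 189 | NULL
Tom | 212 | NULL
Uma | 186 | NULL

(Grace, 41, NULL); (Ivan, 22, NULL); (Quinn, 15, NULL); (Raj, 189, NULL); (Tom, 212, NULL); (Uma, 186, NULL)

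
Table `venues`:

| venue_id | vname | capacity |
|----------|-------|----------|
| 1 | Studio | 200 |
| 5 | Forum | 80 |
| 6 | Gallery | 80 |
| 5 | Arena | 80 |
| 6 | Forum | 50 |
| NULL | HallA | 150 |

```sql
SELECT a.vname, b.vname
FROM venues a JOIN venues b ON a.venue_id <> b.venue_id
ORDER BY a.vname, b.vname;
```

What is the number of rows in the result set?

INNER JOIN keeps only pairs where the ON condition holds.
Matching on a.venue_id <> b.venue_id. A NULL in a compared column never satisfies the condition.
- venue_id=1: 4 matching b row(s), so 4 row(s) emitted.
- venue_id=5: 3 matching b row(s), so 3 row(s) emitted.
- venue_id=6: 3 matching b row(s), so 3 row(s) emitted.
- venue_id=5: 3 matching b row(s), so 3 row(s) emitted.
- venue_id=6: 3 matching b row(s), so 3 row(s) emitted.
- venue_id=NULL: no matching b row, dropped.
Total: 16 rows.

16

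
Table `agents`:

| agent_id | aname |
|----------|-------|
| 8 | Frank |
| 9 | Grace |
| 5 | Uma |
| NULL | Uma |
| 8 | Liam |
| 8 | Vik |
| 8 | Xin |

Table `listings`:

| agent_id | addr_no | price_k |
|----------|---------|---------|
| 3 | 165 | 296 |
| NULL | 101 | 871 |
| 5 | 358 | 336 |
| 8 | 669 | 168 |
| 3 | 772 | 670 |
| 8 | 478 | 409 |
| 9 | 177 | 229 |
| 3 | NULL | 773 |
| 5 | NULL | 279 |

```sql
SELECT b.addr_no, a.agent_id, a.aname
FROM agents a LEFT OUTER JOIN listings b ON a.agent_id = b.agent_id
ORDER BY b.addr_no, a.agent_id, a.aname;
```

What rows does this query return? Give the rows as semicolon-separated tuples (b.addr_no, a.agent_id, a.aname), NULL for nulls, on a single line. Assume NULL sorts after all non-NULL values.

(177, 9, Grace); (358, 5, Uma); (478, 8, Frank); (478, 8, Liam); (478, 8, Vik); (478, 8, Xin); (669, 8, Frank); (669, 8, Liam); (669, 8, Vik); (669, 8, Xin); (NULL, 5, Uma); (NULL, NULL, Uma)

LEFT JOIN keeps every row from `agents`; unmatched rows get NULL for `listings`'s columns.
Matching on a.agent_id = b.agent_id. A NULL in a compared column never satisfies the condition.
- a (agent_id=8) pairs with 2 row(s) of b.
- a (agent_id=9) pairs with 1 row(s) of b.
- a (agent_id=5) pairs with 2 row(s) of b.
- a (agent_id=NULL) has no partner → padded with NULL.
- a (agent_id=8) pairs with 2 row(s) of b.
- a (agent_id=8) pairs with 2 row(s) of b.
- a (agent_id=8) pairs with 2 row(s) of b.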